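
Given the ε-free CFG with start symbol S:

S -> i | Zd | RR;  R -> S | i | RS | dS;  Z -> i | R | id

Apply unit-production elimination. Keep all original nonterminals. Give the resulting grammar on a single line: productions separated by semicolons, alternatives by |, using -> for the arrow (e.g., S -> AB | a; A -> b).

S -> i | RR | Zd; R -> i | RR | RS | Zd | dS; Z -> i | RR | RS | Zd | dS | id

Unit productions: R->S, Z->R.
Unit pairs (A ⇒* B via units): (R,S), (Z,R), (Z,S).
S: inherits non-unit rules of {S} → RR | Zd | i.
R: inherits non-unit rules of {R, S} → RR | RS | Zd | dS | i.
Z: inherits non-unit rules of {R, S, Z} → RR | RS | Zd | dS | i | id.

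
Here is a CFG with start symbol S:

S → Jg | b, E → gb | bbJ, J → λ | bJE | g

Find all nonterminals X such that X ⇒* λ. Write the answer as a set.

{J}

Directly nullable (have an ε-rule): {J}.
Not nullable: E, S — each has a terminal in every rule's right-hand side or depends on a non-nullable symbol.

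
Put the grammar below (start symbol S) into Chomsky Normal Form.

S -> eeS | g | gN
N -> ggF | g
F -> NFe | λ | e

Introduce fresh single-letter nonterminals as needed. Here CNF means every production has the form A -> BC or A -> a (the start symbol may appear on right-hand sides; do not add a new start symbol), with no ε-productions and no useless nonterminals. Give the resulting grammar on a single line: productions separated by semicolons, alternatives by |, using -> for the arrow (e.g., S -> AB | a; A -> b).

Nullable: {F}; after ε-elimination: S -> g | gN | eeS; F -> e | Ne | NFe; N -> g | gg | ggF.
No unit productions to eliminate.
TERM: introduce A -> e, B -> g and substitute in every rule of length ≥2.
BIN: F -> NFA becomes F -> NC, C -> FA; N -> BBF becomes N -> BD, D -> BF; S -> AAS becomes S -> AE, E -> AS.

S -> g | AE | BN; A -> e; B -> g; C -> FA; D -> BF; E -> AS; F -> e | NA | NC; N -> g | BB | BD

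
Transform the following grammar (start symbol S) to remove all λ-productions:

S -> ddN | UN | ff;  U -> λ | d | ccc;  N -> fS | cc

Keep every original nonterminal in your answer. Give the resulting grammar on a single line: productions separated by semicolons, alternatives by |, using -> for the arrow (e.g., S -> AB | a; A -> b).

S -> N | UN | ff | ddN; N -> cc | fS; U -> d | ccc

Nullable set: {U}.
S -> UN: U nullable, giving N | UN.
Drop U -> λ.
Unchanged (no nullable symbols): S -> ddN; S -> ff; N -> cc; N -> fS; U -> ccc; U -> d.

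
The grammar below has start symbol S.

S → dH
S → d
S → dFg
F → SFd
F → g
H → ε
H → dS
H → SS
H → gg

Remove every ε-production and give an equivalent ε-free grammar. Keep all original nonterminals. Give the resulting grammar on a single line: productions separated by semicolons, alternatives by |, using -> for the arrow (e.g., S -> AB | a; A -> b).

Nullable set: {H}.
S -> dH: H nullable, giving d | dH.
Drop H -> ε.
Unchanged (no nullable symbols): S -> d; S -> dFg; F -> SFd; F -> g; H -> SS; H -> dS; H -> gg.

S -> d | dH | dFg; F -> g | SFd; H -> SS | dS | gg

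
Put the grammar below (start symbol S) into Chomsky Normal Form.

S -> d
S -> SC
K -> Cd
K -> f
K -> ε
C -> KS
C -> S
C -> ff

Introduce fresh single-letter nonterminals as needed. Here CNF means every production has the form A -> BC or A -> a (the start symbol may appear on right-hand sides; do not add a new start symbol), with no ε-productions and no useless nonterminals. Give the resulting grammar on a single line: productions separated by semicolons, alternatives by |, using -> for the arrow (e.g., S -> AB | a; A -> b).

Nullable: {K}; after ε-elimination: S -> d | SC; C -> S | KS | ff; K -> f | Cd.
After unit-elimination: S -> d | SC; C -> d | KS | SC | ff; K -> f | Cd.
TERM: introduce B -> d, A -> f and substitute in every rule of length ≥2.

S -> d | SC; A -> f; B -> d; C -> d | AA | KS | SC; K -> f | CB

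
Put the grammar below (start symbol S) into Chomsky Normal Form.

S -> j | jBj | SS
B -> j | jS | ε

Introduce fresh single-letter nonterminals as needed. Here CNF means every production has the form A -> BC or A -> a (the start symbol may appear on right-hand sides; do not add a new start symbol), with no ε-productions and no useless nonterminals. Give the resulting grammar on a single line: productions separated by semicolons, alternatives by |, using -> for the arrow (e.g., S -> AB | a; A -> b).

S -> j | AA | AC | SS; A -> j; B -> j | AS; C -> BA

Nullable: {B}; after ε-elimination: S -> j | SS | jj | jBj; B -> j | jS.
No unit productions to eliminate.
TERM: introduce A -> j and substitute in every rule of length ≥2.
BIN: S -> ABA becomes S -> AC, C -> BA.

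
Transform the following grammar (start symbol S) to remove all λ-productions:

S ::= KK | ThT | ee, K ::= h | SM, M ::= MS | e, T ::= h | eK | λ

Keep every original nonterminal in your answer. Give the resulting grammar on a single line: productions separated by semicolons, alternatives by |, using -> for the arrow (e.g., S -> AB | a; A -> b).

Nullable set: {T}.
S -> ThT: T, T nullable, giving Th | ThT | h | hT.
Drop T -> λ.
Unchanged (no nullable symbols): S -> KK; S -> ee; K -> SM; K -> h; M -> MS; M -> e; T -> eK; T -> h.

S -> h | KK | Th | ee | hT | ThT; K -> h | SM; M -> e | MS; T -> h | eK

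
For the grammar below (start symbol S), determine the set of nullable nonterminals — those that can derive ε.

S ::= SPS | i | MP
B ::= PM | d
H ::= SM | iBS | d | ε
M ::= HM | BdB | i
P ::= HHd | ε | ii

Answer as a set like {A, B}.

Directly nullable (have an ε-rule): {H, P}.
Not nullable: B, M, S — each has a terminal in every rule's right-hand side or depends on a non-nullable symbol.

{H, P}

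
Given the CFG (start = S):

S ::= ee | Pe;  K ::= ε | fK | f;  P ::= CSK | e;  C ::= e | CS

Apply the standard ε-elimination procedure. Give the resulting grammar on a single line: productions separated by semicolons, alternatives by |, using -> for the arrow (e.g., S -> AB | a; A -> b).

Nullable set: {K}.
Drop K -> ε.
K -> fK: K nullable, giving f | fK.
P -> CSK: K nullable, giving CS | CSK.
Unchanged (no nullable symbols): S -> Pe; S -> ee; C -> CS; C -> e; K -> f; P -> e.

S -> Pe | ee; C -> e | CS; K -> f | fK; P -> e | CS | CSK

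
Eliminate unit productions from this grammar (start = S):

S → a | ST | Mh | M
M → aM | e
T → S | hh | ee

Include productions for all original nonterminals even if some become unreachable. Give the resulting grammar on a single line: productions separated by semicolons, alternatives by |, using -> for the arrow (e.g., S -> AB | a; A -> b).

Unit productions: S->M, T->S.
Unit pairs (A ⇒* B via units): (S,M), (T,M), (T,S).
S: inherits non-unit rules of {M, S} → Mh | ST | a | aM | e.
M: inherits non-unit rules of {M} → aM | e.
T: inherits non-unit rules of {M, S, T} → Mh | ST | a | aM | e | ee | hh.

S -> a | e | Mh | ST | aM; M -> e | aM; T -> a | e | Mh | ST | aM | ee | hh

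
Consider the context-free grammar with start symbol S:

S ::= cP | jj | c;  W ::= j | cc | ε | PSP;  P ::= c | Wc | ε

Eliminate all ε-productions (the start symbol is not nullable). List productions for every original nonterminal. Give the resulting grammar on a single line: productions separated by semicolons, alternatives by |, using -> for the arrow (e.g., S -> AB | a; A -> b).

S -> c | cP | jj; P -> c | Wc; W -> S | j | PS | SP | cc | PSP

Nullable set: {P, W}.
S -> cP: P nullable, giving c | cP.
Drop P -> ε.
P -> Wc: W nullable, giving Wc | c.
Drop W -> ε.
W -> PSP: P, P nullable, giving PS | PSP | S | SP.
Unchanged (no nullable symbols): S -> c; S -> jj; P -> c; W -> cc; W -> j.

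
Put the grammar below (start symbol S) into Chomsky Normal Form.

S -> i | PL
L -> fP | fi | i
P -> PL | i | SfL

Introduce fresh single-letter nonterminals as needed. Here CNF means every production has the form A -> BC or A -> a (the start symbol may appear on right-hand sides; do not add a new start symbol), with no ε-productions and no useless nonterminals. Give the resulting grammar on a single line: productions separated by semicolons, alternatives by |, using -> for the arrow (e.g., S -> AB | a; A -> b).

No ε-productions.
No unit productions to eliminate.
TERM: introduce A -> f, B -> i and substitute in every rule of length ≥2.
BIN: P -> SAL becomes P -> SC, C -> AL.

S -> i | PL; A -> f; B -> i; C -> AL; L -> i | AB | AP; P -> i | PL | SC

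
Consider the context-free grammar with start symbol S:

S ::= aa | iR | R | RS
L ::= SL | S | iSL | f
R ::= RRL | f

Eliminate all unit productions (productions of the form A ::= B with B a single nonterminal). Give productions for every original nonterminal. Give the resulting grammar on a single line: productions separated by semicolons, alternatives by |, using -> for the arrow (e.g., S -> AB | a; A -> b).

S -> f | RS | aa | iR | RRL; L -> f | RS | SL | aa | iR | RRL | iSL; R -> f | RRL

Unit productions: L->S, S->R.
Unit pairs (A ⇒* B via units): (L,R), (L,S), (S,R).
S: inherits non-unit rules of {R, S} → RRL | RS | aa | f | iR.
L: inherits non-unit rules of {L, R, S} → RRL | RS | SL | aa | f | iR | iSL.
R: inherits non-unit rules of {R} → RRL | f.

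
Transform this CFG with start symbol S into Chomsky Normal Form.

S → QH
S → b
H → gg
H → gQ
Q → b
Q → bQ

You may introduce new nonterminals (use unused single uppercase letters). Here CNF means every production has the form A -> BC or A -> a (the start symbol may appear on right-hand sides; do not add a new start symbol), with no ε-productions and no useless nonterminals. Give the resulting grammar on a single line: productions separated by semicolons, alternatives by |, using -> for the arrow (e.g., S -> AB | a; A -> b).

S -> b | QH; A -> g; B -> b; H -> AA | AQ; Q -> b | BQ

No ε-productions.
No unit productions to eliminate.
TERM: introduce B -> b, A -> g and substitute in every rule of length ≥2.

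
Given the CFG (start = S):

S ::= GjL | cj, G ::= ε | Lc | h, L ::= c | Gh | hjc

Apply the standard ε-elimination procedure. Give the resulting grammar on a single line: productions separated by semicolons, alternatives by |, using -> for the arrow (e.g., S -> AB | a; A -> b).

S -> cj | jL | GjL; G -> h | Lc; L -> c | h | Gh | hjc

Nullable set: {G}.
S -> GjL: G nullable, giving GjL | jL.
Drop G -> ε.
L -> Gh: G nullable, giving Gh | h.
Unchanged (no nullable symbols): S -> cj; G -> Lc; G -> h; L -> c; L -> hjc.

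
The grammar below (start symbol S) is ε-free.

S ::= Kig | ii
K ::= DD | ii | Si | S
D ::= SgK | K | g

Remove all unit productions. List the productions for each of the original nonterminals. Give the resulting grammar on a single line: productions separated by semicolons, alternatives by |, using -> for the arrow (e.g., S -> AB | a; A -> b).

Unit productions: D->K, K->S.
Unit pairs (A ⇒* B via units): (D,K), (D,S), (K,S).
S: inherits non-unit rules of {S} → Kig | ii.
D: inherits non-unit rules of {D, K, S} → DD | Kig | SgK | Si | g | ii.
K: inherits non-unit rules of {K, S} → DD | Kig | Si | ii.

S -> ii | Kig; D -> g | DD | Si | ii | Kig | SgK; K -> DD | Si | ii | Kig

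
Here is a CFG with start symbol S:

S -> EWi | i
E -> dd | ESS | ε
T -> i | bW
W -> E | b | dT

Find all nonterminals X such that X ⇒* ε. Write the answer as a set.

{E, W}

Directly nullable (have an ε-rule): {E}.
W is nullable via W -> E (every symbol on the right is already known nullable).
Not nullable: S, T — each has a terminal in every rule's right-hand side or depends on a non-nullable symbol.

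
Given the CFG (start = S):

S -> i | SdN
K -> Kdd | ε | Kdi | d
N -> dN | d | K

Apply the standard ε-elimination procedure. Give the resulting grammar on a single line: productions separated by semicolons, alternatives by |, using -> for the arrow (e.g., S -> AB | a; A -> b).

Nullable set: {K, N}.
S -> SdN: N nullable, giving Sd | SdN.
Drop K -> ε.
K -> Kdd: K nullable, giving Kdd | dd.
K -> Kdi: K nullable, giving Kdi | di.
N -> K: K nullable, giving K.
N -> dN: N nullable, giving d | dN.
Unchanged (no nullable symbols): S -> i; K -> d; N -> d.

S -> i | Sd | SdN; K -> d | dd | di | Kdd | Kdi; N -> K | d | dN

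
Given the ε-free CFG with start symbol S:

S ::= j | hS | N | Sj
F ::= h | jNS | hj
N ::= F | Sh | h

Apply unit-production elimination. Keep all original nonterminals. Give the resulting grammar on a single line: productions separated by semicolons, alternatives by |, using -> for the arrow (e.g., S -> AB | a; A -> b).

S -> h | j | Sh | Sj | hS | hj | jNS; F -> h | hj | jNS; N -> h | Sh | hj | jNS

Unit productions: N->F, S->N.
Unit pairs (A ⇒* B via units): (N,F), (S,F), (S,N).
S: inherits non-unit rules of {F, N, S} → Sh | Sj | h | hS | hj | j | jNS.
F: inherits non-unit rules of {F} → h | hj | jNS.
N: inherits non-unit rules of {F, N} → Sh | h | hj | jNS.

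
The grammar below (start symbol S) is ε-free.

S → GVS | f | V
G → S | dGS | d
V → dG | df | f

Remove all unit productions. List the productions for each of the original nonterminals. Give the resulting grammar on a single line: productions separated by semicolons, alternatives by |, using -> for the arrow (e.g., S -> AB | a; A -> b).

S -> f | dG | df | GVS; G -> d | f | dG | df | GVS | dGS; V -> f | dG | df

Unit productions: G->S, S->V.
Unit pairs (A ⇒* B via units): (G,S), (G,V), (S,V).
S: inherits non-unit rules of {S, V} → GVS | dG | df | f.
G: inherits non-unit rules of {G, S, V} → GVS | d | dG | dGS | df | f.
V: inherits non-unit rules of {V} → dG | df | f.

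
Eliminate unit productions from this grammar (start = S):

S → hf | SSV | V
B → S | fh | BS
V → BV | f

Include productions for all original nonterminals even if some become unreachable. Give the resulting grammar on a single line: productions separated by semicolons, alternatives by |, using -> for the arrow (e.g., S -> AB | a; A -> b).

Unit productions: B->S, S->V.
Unit pairs (A ⇒* B via units): (B,S), (B,V), (S,V).
S: inherits non-unit rules of {S, V} → BV | SSV | f | hf.
B: inherits non-unit rules of {B, S, V} → BS | BV | SSV | f | fh | hf.
V: inherits non-unit rules of {V} → BV | f.

S -> f | BV | hf | SSV; B -> f | BS | BV | fh | hf | SSV; V -> f | BV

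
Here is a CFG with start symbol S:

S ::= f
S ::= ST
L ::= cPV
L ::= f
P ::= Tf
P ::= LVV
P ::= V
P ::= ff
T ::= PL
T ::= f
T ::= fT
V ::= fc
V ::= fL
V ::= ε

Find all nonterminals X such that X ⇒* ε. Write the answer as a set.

{P, V}

Directly nullable (have an ε-rule): {V}.
P is nullable via P -> V (every symbol on the right is already known nullable).
Not nullable: L, S, T — each has a terminal in every rule's right-hand side or depends on a non-nullable symbol.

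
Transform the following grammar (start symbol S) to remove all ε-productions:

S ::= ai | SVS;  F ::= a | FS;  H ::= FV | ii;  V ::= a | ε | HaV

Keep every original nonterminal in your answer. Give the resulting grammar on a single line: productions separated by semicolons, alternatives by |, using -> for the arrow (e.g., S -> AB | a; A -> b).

S -> SS | ai | SVS; F -> a | FS; H -> F | FV | ii; V -> a | Ha | HaV

Nullable set: {V}.
S -> SVS: V nullable, giving SS | SVS.
H -> FV: V nullable, giving F | FV.
Drop V -> ε.
V -> HaV: V nullable, giving Ha | HaV.
Unchanged (no nullable symbols): S -> ai; F -> FS; F -> a; H -> ii; V -> a.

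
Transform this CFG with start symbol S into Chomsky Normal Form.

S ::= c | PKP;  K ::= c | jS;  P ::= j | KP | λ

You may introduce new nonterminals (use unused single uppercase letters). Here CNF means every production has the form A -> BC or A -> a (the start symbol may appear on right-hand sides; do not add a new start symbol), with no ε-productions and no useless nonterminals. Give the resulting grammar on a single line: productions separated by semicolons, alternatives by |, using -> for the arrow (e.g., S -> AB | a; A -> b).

S -> c | AS | KP | PB | PK; A -> j; B -> KP; K -> c | AS; P -> c | j | AS | KP

Nullable: {P}; after ε-elimination: S -> K | c | KP | PK | PKP; K -> c | jS; P -> K | j | KP.
After unit-elimination: S -> c | KP | PK | jS | PKP; K -> c | jS; P -> c | j | KP | jS.
TERM: introduce A -> j and substitute in every rule of length ≥2.
BIN: S -> PKP becomes S -> PB, B -> KP.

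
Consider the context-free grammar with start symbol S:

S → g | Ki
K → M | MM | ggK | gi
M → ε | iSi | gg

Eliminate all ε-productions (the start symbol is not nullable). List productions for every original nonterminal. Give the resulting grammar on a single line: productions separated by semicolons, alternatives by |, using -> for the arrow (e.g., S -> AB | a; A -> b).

S -> g | i | Ki; K -> M | MM | gg | gi | ggK; M -> gg | iSi

Nullable set: {K, M}.
S -> Ki: K nullable, giving Ki | i.
K -> M: M nullable, giving M.
K -> MM: M, M nullable, giving M | MM.
K -> ggK: K nullable, giving gg | ggK.
Drop M -> ε.
Unchanged (no nullable symbols): S -> g; K -> gi; M -> gg; M -> iSi.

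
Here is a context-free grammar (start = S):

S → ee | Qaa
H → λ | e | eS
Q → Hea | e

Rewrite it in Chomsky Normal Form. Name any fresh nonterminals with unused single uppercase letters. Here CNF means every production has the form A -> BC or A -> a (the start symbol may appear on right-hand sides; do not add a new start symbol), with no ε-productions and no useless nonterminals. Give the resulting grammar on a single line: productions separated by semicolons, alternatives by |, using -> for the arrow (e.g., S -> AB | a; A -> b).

Nullable: {H}; after ε-elimination: S -> ee | Qaa; H -> e | eS; Q -> e | ea | Hea.
No unit productions to eliminate.
TERM: introduce B -> a, A -> e and substitute in every rule of length ≥2.
BIN: Q -> HAB becomes Q -> HC, C -> AB; S -> QBB becomes S -> QD, D -> BB.

S -> AA | QD; A -> e; B -> a; C -> AB; D -> BB; H -> e | AS; Q -> e | AB | HC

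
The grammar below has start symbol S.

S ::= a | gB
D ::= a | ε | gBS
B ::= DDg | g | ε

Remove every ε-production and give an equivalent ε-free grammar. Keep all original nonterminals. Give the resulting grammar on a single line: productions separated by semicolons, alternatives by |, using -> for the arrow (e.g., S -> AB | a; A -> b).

Nullable set: {B, D}.
S -> gB: B nullable, giving g | gB.
Drop B -> ε.
B -> DDg: D, D nullable, giving DDg | Dg | g.
Drop D -> ε.
D -> gBS: B nullable, giving gBS | gS.
Unchanged (no nullable symbols): S -> a; B -> g; D -> a.

S -> a | g | gB; B -> g | Dg | DDg; D -> a | gS | gBS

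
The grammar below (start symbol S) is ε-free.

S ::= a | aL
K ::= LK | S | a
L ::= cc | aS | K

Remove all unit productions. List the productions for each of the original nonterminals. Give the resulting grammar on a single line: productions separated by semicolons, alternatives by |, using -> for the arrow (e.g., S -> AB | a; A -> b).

S -> a | aL; K -> a | LK | aL; L -> a | LK | aL | aS | cc

Unit productions: K->S, L->K.
Unit pairs (A ⇒* B via units): (K,S), (L,K), (L,S).
S: inherits non-unit rules of {S} → a | aL.
K: inherits non-unit rules of {K, S} → LK | a | aL.
L: inherits non-unit rules of {K, L, S} → LK | a | aL | aS | cc.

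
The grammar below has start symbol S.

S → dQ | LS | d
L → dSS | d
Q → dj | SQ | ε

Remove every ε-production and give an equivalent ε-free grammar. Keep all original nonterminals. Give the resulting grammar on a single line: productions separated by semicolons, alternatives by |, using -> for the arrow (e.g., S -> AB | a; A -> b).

S -> d | LS | dQ; L -> d | dSS; Q -> S | SQ | dj

Nullable set: {Q}.
S -> dQ: Q nullable, giving d | dQ.
Drop Q -> ε.
Q -> SQ: Q nullable, giving S | SQ.
Unchanged (no nullable symbols): S -> LS; S -> d; L -> d; L -> dSS; Q -> dj.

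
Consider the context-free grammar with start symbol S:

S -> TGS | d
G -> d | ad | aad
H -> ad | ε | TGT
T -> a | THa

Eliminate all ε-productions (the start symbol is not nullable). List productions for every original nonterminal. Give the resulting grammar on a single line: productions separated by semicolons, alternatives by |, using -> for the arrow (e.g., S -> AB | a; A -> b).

S -> d | TGS; G -> d | ad | aad; H -> ad | TGT; T -> a | Ta | THa

Nullable set: {H}.
Drop H -> ε.
T -> THa: H nullable, giving THa | Ta.
Unchanged (no nullable symbols): S -> TGS; S -> d; G -> aad; G -> ad; G -> d; H -> TGT; H -> ad; T -> a.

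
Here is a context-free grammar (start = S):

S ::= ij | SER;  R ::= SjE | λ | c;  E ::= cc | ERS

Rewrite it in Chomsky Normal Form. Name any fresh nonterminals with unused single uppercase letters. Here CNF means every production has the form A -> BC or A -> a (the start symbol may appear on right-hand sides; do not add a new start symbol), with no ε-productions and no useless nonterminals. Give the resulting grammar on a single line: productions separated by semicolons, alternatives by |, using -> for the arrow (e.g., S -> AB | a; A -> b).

Nullable: {R}; after ε-elimination: S -> SE | ij | SER; E -> ES | cc | ERS; R -> c | SjE.
No unit productions to eliminate.
TERM: introduce A -> c, C -> i, B -> j and substitute in every rule of length ≥2.
BIN: E -> ERS becomes E -> ED, D -> RS; R -> SBE becomes R -> SF, F -> BE; S -> SER becomes S -> SG, G -> ER.

S -> CB | SE | SG; A -> c; B -> j; C -> i; D -> RS; E -> AA | ED | ES; F -> BE; G -> ER; R -> c | SF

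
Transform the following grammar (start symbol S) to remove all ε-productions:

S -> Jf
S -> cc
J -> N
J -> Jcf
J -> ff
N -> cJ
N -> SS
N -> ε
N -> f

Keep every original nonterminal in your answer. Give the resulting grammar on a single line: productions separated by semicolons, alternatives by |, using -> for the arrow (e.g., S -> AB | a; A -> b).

Nullable set: {J, N}.
S -> Jf: J nullable, giving Jf | f.
J -> Jcf: J nullable, giving Jcf | cf.
J -> N: N nullable, giving N.
Drop N -> ε.
N -> cJ: J nullable, giving c | cJ.
Unchanged (no nullable symbols): S -> cc; J -> ff; N -> SS; N -> f.

S -> f | Jf | cc; J -> N | cf | ff | Jcf; N -> c | f | SS | cJ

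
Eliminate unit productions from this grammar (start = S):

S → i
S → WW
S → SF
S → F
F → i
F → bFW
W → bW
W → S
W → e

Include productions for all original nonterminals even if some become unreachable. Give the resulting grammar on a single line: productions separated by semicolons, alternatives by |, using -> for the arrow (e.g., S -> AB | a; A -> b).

Unit productions: S->F, W->S.
Unit pairs (A ⇒* B via units): (S,F), (W,F), (W,S).
S: inherits non-unit rules of {F, S} → SF | WW | bFW | i.
F: inherits non-unit rules of {F} → bFW | i.
W: inherits non-unit rules of {F, S, W} → SF | WW | bFW | bW | e | i.

S -> i | SF | WW | bFW; F -> i | bFW; W -> e | i | SF | WW | bW | bFW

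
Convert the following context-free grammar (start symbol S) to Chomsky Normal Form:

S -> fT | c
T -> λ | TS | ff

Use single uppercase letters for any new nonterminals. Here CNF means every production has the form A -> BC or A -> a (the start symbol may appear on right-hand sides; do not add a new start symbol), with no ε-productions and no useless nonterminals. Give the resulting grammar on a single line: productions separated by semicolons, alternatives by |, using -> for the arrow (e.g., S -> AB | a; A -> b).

Nullable: {T}; after ε-elimination: S -> c | f | fT; T -> S | TS | ff.
After unit-elimination: S -> c | f | fT; T -> c | f | TS | fT | ff.
TERM: introduce A -> f and substitute in every rule of length ≥2.

S -> c | f | AT; A -> f; T -> c | f | AA | AT | TS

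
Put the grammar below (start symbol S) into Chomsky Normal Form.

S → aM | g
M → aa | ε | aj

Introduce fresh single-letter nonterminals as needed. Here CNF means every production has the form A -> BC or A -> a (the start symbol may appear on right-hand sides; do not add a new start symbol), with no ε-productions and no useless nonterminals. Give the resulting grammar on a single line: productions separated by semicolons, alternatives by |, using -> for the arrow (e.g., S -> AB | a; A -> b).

Nullable: {M}; after ε-elimination: S -> a | g | aM; M -> aa | aj.
No unit productions to eliminate.
TERM: introduce A -> a, B -> j and substitute in every rule of length ≥2.

S -> a | g | AM; A -> a; B -> j; M -> AA | AB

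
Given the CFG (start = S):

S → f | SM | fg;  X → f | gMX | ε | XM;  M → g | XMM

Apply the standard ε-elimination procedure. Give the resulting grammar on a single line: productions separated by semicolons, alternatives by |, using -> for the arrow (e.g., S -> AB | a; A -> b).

Nullable set: {X}.
M -> XMM: X nullable, giving MM | XMM.
Drop X -> ε.
X -> XM: X nullable, giving M | XM.
X -> gMX: X nullable, giving gM | gMX.
Unchanged (no nullable symbols): S -> SM; S -> f; S -> fg; M -> g; X -> f.

S -> f | SM | fg; M -> g | MM | XMM; X -> M | f | XM | gM | gMX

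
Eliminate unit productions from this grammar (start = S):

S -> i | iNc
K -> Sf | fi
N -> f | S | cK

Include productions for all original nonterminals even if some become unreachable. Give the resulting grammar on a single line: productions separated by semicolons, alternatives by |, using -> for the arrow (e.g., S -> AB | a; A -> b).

Unit productions: N->S.
Unit pairs (A ⇒* B via units): (N,S).
S: inherits non-unit rules of {S} → i | iNc.
K: inherits non-unit rules of {K} → Sf | fi.
N: inherits non-unit rules of {N, S} → cK | f | i | iNc.

S -> i | iNc; K -> Sf | fi; N -> f | i | cK | iNc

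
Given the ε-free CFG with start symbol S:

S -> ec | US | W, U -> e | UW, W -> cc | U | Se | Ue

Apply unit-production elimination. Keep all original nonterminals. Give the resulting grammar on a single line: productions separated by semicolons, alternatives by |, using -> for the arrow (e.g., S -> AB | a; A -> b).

Unit productions: S->W, W->U.
Unit pairs (A ⇒* B via units): (S,U), (S,W), (W,U).
S: inherits non-unit rules of {S, U, W} → Se | US | UW | Ue | cc | e | ec.
U: inherits non-unit rules of {U} → UW | e.
W: inherits non-unit rules of {U, W} → Se | UW | Ue | cc | e.

S -> e | Se | US | UW | Ue | cc | ec; U -> e | UW; W -> e | Se | UW | Ue | cc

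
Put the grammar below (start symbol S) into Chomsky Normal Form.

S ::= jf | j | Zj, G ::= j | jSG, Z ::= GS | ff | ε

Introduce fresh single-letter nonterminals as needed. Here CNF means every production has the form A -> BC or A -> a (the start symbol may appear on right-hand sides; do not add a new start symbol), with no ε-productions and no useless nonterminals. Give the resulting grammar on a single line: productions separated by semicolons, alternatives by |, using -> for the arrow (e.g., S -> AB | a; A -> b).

Nullable: {Z}; after ε-elimination: S -> j | Zj | jf; G -> j | jSG; Z -> GS | ff.
No unit productions to eliminate.
TERM: introduce B -> f, A -> j and substitute in every rule of length ≥2.
BIN: G -> ASG becomes G -> AC, C -> SG.

S -> j | AB | ZA; A -> j; B -> f; C -> SG; G -> j | AC; Z -> BB | GS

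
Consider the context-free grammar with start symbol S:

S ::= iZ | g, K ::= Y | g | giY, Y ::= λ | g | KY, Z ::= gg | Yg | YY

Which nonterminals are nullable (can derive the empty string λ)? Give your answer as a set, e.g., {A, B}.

{K, Y, Z}

Directly nullable (have an ε-rule): {Y}.
K is nullable via K -> Y (every symbol on the right is already known nullable).
Z is nullable via Z -> YY (every symbol on the right is already known nullable).
Not nullable: S — each has a terminal in every rule's right-hand side or depends on a non-nullable symbol.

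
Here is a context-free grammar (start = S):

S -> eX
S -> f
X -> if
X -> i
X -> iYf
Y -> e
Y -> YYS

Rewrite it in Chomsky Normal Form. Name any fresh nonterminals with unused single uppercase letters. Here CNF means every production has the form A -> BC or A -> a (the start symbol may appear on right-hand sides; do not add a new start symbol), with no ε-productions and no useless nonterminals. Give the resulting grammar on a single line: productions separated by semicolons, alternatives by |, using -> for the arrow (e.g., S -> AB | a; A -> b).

S -> f | AX; A -> e; B -> i; C -> f; D -> YC; E -> YS; X -> i | BC | BD; Y -> e | YE

No ε-productions.
No unit productions to eliminate.
TERM: introduce A -> e, C -> f, B -> i and substitute in every rule of length ≥2.
BIN: X -> BYC becomes X -> BD, D -> YC; Y -> YYS becomes Y -> YE, E -> YS.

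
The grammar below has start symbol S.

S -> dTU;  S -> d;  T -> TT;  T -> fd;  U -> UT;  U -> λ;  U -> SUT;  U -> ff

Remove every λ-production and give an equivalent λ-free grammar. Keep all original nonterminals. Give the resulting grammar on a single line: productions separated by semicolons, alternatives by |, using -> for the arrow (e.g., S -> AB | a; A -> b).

S -> d | dT | dTU; T -> TT | fd; U -> T | ST | UT | ff | SUT

Nullable set: {U}.
S -> dTU: U nullable, giving dT | dTU.
Drop U -> λ.
U -> SUT: U nullable, giving ST | SUT.
U -> UT: U nullable, giving T | UT.
Unchanged (no nullable symbols): S -> d; T -> TT; T -> fd; U -> ff.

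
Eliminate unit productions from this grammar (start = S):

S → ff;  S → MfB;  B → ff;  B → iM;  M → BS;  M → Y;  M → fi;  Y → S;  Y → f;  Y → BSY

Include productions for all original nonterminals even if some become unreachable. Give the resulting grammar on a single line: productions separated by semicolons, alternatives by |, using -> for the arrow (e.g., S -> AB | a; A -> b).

Unit productions: M->Y, Y->S.
Unit pairs (A ⇒* B via units): (M,S), (M,Y), (Y,S).
S: inherits non-unit rules of {S} → MfB | ff.
B: inherits non-unit rules of {B} → ff | iM.
M: inherits non-unit rules of {M, S, Y} → BS | BSY | MfB | f | ff | fi.
Y: inherits non-unit rules of {S, Y} → BSY | MfB | f | ff.

S -> ff | MfB; B -> ff | iM; M -> f | BS | ff | fi | BSY | MfB; Y -> f | ff | BSY | MfB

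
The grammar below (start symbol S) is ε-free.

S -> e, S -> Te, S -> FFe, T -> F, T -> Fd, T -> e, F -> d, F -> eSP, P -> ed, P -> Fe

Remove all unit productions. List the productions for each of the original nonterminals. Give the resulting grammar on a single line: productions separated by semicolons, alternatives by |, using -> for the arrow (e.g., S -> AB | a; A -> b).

S -> e | Te | FFe; F -> d | eSP; P -> Fe | ed; T -> d | e | Fd | eSP

Unit productions: T->F.
Unit pairs (A ⇒* B via units): (T,F).
S: inherits non-unit rules of {S} → FFe | Te | e.
F: inherits non-unit rules of {F} → d | eSP.
P: inherits non-unit rules of {P} → Fe | ed.
T: inherits non-unit rules of {F, T} → Fd | d | e | eSP.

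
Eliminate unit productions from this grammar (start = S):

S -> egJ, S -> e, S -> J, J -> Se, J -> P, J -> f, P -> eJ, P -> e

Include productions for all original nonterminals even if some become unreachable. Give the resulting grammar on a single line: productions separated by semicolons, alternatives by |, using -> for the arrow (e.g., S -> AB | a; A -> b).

Unit productions: J->P, S->J.
Unit pairs (A ⇒* B via units): (J,P), (S,J), (S,P).
S: inherits non-unit rules of {J, P, S} → Se | e | eJ | egJ | f.
J: inherits non-unit rules of {J, P} → Se | e | eJ | f.
P: inherits non-unit rules of {P} → e | eJ.

S -> e | f | Se | eJ | egJ; J -> e | f | Se | eJ; P -> e | eJ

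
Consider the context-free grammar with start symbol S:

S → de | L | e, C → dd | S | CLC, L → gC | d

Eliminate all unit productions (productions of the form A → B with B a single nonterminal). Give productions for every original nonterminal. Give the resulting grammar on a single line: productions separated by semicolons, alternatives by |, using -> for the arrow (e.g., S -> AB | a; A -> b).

Unit productions: C->S, S->L.
Unit pairs (A ⇒* B via units): (C,L), (C,S), (S,L).
S: inherits non-unit rules of {L, S} → d | de | e | gC.
C: inherits non-unit rules of {C, L, S} → CLC | d | dd | de | e | gC.
L: inherits non-unit rules of {L} → d | gC.

S -> d | e | de | gC; C -> d | e | dd | de | gC | CLC; L -> d | gC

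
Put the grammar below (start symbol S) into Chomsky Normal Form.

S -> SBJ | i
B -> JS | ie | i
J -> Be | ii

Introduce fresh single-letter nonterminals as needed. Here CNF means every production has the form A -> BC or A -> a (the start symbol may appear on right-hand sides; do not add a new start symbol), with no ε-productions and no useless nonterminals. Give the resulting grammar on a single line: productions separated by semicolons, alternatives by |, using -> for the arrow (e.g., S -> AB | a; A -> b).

No ε-productions.
No unit productions to eliminate.
TERM: introduce C -> e, A -> i and substitute in every rule of length ≥2.
BIN: S -> SBJ becomes S -> SD, D -> BJ.

S -> i | SD; A -> i; B -> i | AC | JS; C -> e; D -> BJ; J -> AA | BC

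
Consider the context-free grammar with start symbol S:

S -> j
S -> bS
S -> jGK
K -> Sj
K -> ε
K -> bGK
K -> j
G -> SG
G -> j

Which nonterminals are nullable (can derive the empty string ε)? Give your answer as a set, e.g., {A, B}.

Directly nullable (have an ε-rule): {K}.
Not nullable: G, S — each has a terminal in every rule's right-hand side or depends on a non-nullable symbol.

{K}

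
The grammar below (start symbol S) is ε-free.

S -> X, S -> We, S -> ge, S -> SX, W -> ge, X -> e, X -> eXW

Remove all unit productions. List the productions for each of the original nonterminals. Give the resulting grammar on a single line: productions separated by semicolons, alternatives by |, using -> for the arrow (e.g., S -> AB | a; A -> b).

S -> e | SX | We | ge | eXW; W -> ge; X -> e | eXW

Unit productions: S->X.
Unit pairs (A ⇒* B via units): (S,X).
S: inherits non-unit rules of {S, X} → SX | We | e | eXW | ge.
W: inherits non-unit rules of {W} → ge.
X: inherits non-unit rules of {X} → e | eXW.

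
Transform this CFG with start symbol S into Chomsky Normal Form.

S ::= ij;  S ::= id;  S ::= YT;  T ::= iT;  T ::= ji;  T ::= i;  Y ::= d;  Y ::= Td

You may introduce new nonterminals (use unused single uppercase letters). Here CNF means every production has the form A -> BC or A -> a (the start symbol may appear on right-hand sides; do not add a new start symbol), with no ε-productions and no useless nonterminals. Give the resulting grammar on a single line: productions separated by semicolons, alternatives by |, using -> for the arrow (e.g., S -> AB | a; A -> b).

No ε-productions.
No unit productions to eliminate.
TERM: introduce B -> d, A -> i, C -> j and substitute in every rule of length ≥2.

S -> AB | AC | YT; A -> i; B -> d; C -> j; T -> i | AT | CA; Y -> d | TB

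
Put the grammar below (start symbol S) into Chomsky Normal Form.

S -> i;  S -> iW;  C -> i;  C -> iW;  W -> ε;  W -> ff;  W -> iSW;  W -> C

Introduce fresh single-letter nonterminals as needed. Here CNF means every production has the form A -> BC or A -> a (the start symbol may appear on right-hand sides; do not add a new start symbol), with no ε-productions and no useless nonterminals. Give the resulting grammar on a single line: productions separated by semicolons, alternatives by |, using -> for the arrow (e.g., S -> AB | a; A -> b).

Nullable: {W}; after ε-elimination: S -> i | iW; C -> i | iW; W -> C | ff | iS | iSW.
After unit-elimination: S -> i | iW; C -> i | iW; W -> i | ff | iS | iW | iSW.
TERM: introduce B -> f, A -> i and substitute in every rule of length ≥2.
BIN: W -> ASW becomes W -> AD, D -> SW.
Drop unreachable/unproductive: C.

S -> i | AW; A -> i; B -> f; D -> SW; W -> i | AD | AS | AW | BB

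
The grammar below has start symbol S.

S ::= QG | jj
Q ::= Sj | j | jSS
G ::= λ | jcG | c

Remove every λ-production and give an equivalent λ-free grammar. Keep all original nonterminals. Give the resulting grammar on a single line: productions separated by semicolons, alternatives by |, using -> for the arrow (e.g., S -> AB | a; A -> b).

Nullable set: {G}.
S -> QG: G nullable, giving Q | QG.
Drop G -> λ.
G -> jcG: G nullable, giving jc | jcG.
Unchanged (no nullable symbols): S -> jj; G -> c; Q -> Sj; Q -> j; Q -> jSS.

S -> Q | QG | jj; G -> c | jc | jcG; Q -> j | Sj | jSS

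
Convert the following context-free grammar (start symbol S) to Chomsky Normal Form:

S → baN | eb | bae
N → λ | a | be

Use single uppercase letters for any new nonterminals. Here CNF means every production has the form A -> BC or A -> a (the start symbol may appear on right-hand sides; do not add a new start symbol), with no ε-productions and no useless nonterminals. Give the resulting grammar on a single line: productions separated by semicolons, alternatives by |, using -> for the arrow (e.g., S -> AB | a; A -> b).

S -> AC | AD | AE | BA; A -> b; B -> e; C -> a; D -> CB; E -> CN; N -> a | AB

Nullable: {N}; after ε-elimination: S -> ba | eb | baN | bae; N -> a | be.
No unit productions to eliminate.
TERM: introduce C -> a, A -> b, B -> e and substitute in every rule of length ≥2.
BIN: S -> ACB becomes S -> AD, D -> CB; S -> ACN becomes S -> AE, E -> CN.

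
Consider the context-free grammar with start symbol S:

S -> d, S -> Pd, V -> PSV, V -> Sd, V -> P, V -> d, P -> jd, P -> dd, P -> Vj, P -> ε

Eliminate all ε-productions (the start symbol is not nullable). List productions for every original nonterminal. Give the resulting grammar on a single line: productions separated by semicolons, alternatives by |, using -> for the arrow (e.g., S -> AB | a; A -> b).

S -> d | Pd; P -> j | Vj | dd | jd; V -> P | S | d | PS | SV | Sd | PSV

Nullable set: {P, V}.
S -> Pd: P nullable, giving Pd | d.
Drop P -> ε.
P -> Vj: V nullable, giving Vj | j.
V -> P: P nullable, giving P.
V -> PSV: P, V nullable, giving PS | PSV | S | SV.
Unchanged (no nullable symbols): S -> d; P -> dd; P -> jd; V -> Sd; V -> d.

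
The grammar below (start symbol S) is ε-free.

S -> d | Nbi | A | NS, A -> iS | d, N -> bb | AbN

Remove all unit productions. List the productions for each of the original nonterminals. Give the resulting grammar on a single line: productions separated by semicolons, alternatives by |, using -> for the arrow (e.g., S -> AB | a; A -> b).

Unit productions: S->A.
Unit pairs (A ⇒* B via units): (S,A).
S: inherits non-unit rules of {A, S} → NS | Nbi | d | iS.
A: inherits non-unit rules of {A} → d | iS.
N: inherits non-unit rules of {N} → AbN | bb.

S -> d | NS | iS | Nbi; A -> d | iS; N -> bb | AbN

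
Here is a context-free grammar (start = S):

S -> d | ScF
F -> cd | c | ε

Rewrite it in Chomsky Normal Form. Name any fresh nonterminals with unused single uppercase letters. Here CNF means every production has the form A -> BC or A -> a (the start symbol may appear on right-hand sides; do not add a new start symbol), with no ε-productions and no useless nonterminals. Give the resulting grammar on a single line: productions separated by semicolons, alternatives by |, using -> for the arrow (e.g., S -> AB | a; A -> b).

Nullable: {F}; after ε-elimination: S -> d | Sc | ScF; F -> c | cd.
No unit productions to eliminate.
TERM: introduce A -> c, B -> d and substitute in every rule of length ≥2.
BIN: S -> SAF becomes S -> SC, C -> AF.

S -> d | SA | SC; A -> c; B -> d; C -> AF; F -> c | AB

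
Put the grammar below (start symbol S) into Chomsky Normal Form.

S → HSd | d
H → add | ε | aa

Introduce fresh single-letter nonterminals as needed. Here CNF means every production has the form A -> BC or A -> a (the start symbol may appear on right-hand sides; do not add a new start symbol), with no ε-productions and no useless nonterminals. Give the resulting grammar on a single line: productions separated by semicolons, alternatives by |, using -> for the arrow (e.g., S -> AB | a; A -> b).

S -> d | HD | SB; A -> a; B -> d; C -> BB; D -> SB; H -> AA | AC

Nullable: {H}; after ε-elimination: S -> d | Sd | HSd; H -> aa | add.
No unit productions to eliminate.
TERM: introduce A -> a, B -> d and substitute in every rule of length ≥2.
BIN: H -> ABB becomes H -> AC, C -> BB; S -> HSB becomes S -> HD, D -> SB.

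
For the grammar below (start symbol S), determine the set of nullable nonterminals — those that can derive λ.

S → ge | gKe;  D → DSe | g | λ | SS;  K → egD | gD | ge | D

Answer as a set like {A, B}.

Directly nullable (have an ε-rule): {D}.
K is nullable via K -> D (every symbol on the right is already known nullable).
Not nullable: S — each has a terminal in every rule's right-hand side or depends on a non-nullable symbol.

{D, K}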